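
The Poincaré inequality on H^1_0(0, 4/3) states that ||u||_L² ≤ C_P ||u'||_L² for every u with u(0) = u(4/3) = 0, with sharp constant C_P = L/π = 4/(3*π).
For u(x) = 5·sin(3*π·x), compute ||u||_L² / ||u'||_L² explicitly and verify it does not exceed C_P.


||u||_L² / ||u'||_L² = 1/(3*π) < C_P = 4/(3*π).

u(x) = 5·sin(3*π·x), so u'(x) = 15*π*cos(3*π*x).
Writing u(x) = A·sin(kπx/L) with A = 5 and k = 4, use ∫_0^L sin²(kπx/L) dx = L/2 and ∫_0^L cos²(kπx/L) dx = L/2.
u² = 25·sin²(3*π·x) and (u')² = 225*π^2·cos²(3*π·x), and each of sin², cos² integrates to L/2 = 2/3 over (0, 4/3).
∫_0^4/3 u² dx = 50/3, so ||u||_L² = 5*sqrt(6)/3.
∫_0^4/3 (u')² dx = 150*π^2, so ||u'||_L² = 5*sqrt(6)*π.
Ratio ||u||_L² / ||u'||_L² = 1/(3*π).
Sharp Poincaré constant on H^1_0(0, 4/3) is C_P = L/π = 4/(3*π), achieved by sin(3*π/4·x).
This is the k = 4 harmonic; the ratio L/(kπ) is strictly less than C_P = L/π, consistent with the sharp inequality ||u||_L² ≤ C_P ||u'||_L².


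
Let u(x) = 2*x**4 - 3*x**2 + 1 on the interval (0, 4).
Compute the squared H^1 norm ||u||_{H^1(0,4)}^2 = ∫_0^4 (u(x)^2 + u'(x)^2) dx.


||u||_{H^1}^2 = 69887084/315

The H^1 norm (squared) on an interval (0, L) is
  ||u||_{H^1}^2 = ∫_0^L u(x)^2 dx + ∫_0^L u'(x)^2 dx.
Compute u'(x) = 8*x**3 - 6*x.
Then u(x)^2 = 4*x**8 - 12*x**6 + 13*x**4 - 6*x**2 + 1 and u'(x)^2 = 64*x**6 - 96*x**4 + 36*x**2.
Integrate each monomial from 0 to 4 using ∫_0^4 c·x^n dx = c·4^(n+1)/(n+1):
  ∫_0^4 u(x)^2 dx = ∫_0^4 (4*x^8 - 12*x^6 + 13*x^4 - 6*x^2 + 1) dx. Term by term:
    ∫_0^4 4*x^8 dx = 1048576/9;  ∫_0^4 -12*x^6 dx = -196608/7;  ∫_0^4 13*x^4 dx = 13312/5;
    ∫_0^4 -6*x^2 dx = -128;  ∫_0^4 1 dx = 4.
  Sum: 1048576/9 − 196608/7 + 13312/5 − 128 + 4 = 28652396/315.
  ∫_0^4 u'(x)^2 dx = ∫_0^4 (64*x^6 - 96*x^4 + 36*x^2) dx. Term by term:
    ∫_0^4 64*x^6 dx = 1048576/7;  ∫_0^4 -96*x^4 dx = -98304/5;  ∫_0^4 36*x^2 dx = 768.
  Sum: 1048576/7 − 98304/5 + 768 = 4581632/35.
Adding: ||u||_{H^1}^2 = 28652396/315 + 4581632/35 = 69887084/315.


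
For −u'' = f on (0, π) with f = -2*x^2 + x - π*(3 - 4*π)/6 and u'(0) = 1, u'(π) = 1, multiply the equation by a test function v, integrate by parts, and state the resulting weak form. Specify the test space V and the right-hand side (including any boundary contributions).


V = H^1(0, π) (v unrestricted at boundary; u is determined up to an additive constant); weak form: ∫_0^π u'v' dx = ∫_0^π (-2*x^2 + x - π*(3 - 4*π)/6) v dx + v(π) − v(0) for all v ∈ V.

Multiply both sides by a test function v and integrate from 0 to π:
  ∫_0^π −u''(x) v(x) dx = ∫_0^π f(x) v(x) dx.
Integrate the LHS by parts once:
  ∫_0^π −u'' v dx = −[u'(x) v(x)]_0^π + ∫_0^π u'(x) v'(x) dx.
Thus ∫_0^π u'(x) v'(x) dx = ∫_0^π f(x) v(x) dx + [u'(x) v(x)]_0^π.
Choose V so that boundary terms are either known or forced to vanish.
u has inhomogeneous Neumann u'(0) = 1, u'(π) = 1. [u' v]_0^π = (1)·v(π) − (1)·v(0) = v(π) − v(0). Take V = H^1(0, π); boundary term becomes part of RHS.
Weak formulation: find u (satisfying any essential BC) such that ∫_0^π u'(x) v'(x) dx = ∫_0^π f v dx + v(π) − v(0) for all v ∈ V (Neumann data are natural BCs: they enter the RHS as boundary terms).
Substituting f(x) = -2*x^2 + x - π*(3 - 4*π)/6, the right-hand side is ∫_0^π (-2*x^2 + x - π*(3 - 4*π)/6) v dx + v(π) − v(0).
Compatibility check (pure Neumann): taking v ≡ 1 ∈ V gives 0 = ∫_0^π f dx + (1) − (1), i.e. ∫_0^π f dx must equal u'(0) − u'(π) = 0. Indeed ∫_0^π (-2*x^2 + x - π*(3 - 4*π)/6) dx = 0, so the data are compatible. The solution is then unique only up to an additive constant (fix it e.g. by requiring ∫_0^π u dx = 0).


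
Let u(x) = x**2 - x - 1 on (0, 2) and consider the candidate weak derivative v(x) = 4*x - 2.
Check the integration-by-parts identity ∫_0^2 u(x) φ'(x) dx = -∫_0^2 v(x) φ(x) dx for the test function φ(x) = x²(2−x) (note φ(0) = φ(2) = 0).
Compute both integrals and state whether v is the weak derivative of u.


LHS = -28/15, RHS = -56/15. No, v is not the weak derivative of u.

u(x) = x**2 - x - 1, classical derivative u'(x) = 2*x - 1.
φ(x) = x²(2−x), so φ'(x) = x*(4 - 3*x).
Note φ(0) = φ(2) = 0, so the boundary term u·φ vanishes.
LHS = ∫_0^2 u(x) φ'(x) dx = ∫_0^2 (-3*x^4 + 7*x^3 - x^2 - 4*x) dx. Term by term:
  ∫_0^2 -3*x^4 dx = -96/5;  ∫_0^2 7*x^3 dx = 28;  ∫_0^2 -x^2 dx = -8/3;
  ∫_0^2 -4*x dx = -8.
Sum: -96/5 + 28 − 8/3 − 8 = -28/15.
So LHS = -28/15.
∫_0^2 v(x) φ(x) dx = ∫_0^2 (-4*x^4 + 10*x^3 - 4*x^2) dx. Term by term:
  ∫_0^2 -4*x^4 dx = -128/5;  ∫_0^2 10*x^3 dx = 40;  ∫_0^2 -4*x^2 dx = -32/3.
Sum: -128/5 + 40 − 32/3 = 56/15.
So RHS = -∫_0^2 v(x) φ(x) dx = -56/15.
LHS − RHS = 28/15 ≠ 0, so the identity fails.
(For a valid weak derivative the identity must hold for EVERY test function, in particular this one. The failure shows v is NOT the weak derivative of u.)
Correct weak derivative would be u'(x) = 2*x - 1.


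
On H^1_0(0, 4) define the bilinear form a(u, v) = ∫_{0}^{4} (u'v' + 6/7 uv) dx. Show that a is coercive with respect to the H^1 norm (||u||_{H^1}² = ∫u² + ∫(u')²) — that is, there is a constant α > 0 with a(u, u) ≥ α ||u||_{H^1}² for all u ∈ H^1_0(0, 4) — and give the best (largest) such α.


α = (π^2 + 96/7)/(π^2 + 16)

Coercivity of a(·,·) on H^1_0(0, 4) means a(u, u) ≥ α ||u||_{H^1}² for every u ∈ H^1_0.
The interval has length L = 4, and Poincaré/coercivity depend only on L. Here a(u, u) = ∫(u')² + (6/7)·∫u².
Here 0 < c = 6/7 < 1. The condition a(u,u) ≥ α||u||_{H^1}² reads (1−α)∫(u')² ≥ (α−c)∫u². Any admissible α is ≤ 1 (rapidly oscillating u have ∫u²/∫(u')² → 0), and α = 1 would force 0 ≥ (1−c)∫u², impossible since c < 1; so 1−α > 0. By the sharp Poincaré inequality on H^1_0 of an interval of length L, ∫(u')² ≥ (π/L)²∫u² with equality for the first sine mode sin(π(x−x₀)/L) (x₀ the left endpoint), so the inequality holds for all u iff (1−α)(π/L)² ≥ α − c, i.e. α ≤ ((π/L)² + c)/((π/L)² + 1) = (1 + c(L/π)²)/(1 + (L/π)²). With (π/L)² = π^2/16 and c = 6/7, the largest admissible constant is α = ((π/L)² + c)/((π/L)² + 1).
Simplifying, α = (π^2 + 96/7)/(π^2 + 16).


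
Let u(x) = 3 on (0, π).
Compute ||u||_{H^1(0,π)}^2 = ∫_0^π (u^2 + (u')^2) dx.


||u||_{H^1(0,π)}^2 = 9*π

u'(x) = 0.
Expand u² and (u')² and integrate term by term on (0, π), using: for integers n ≥ 1, ∫_0^π sin²(nx) dx = ∫_0^π cos²(nx) dx = π/2; for n ≠ n', ∫_0^π sin(nx)sin(n'x) dx = ∫_0^π cos(nx)cos(n'x) dx = 0; and by product-to-sum, ∫_0^π sin(nx)cos(n'x) dx = ½∫_0^π [sin((n+n')x) + sin((n−n')x)] dx, which is 0 when n+n' is even and 2n/(n²−n'²) when n+n' is odd (it need not vanish on (0, π)). For the constant mode: ∫_0^π 1 dx = π, ∫_0^π cos(nx) dx = 0, ∫_0^π sin(nx) dx = (1−(−1)^n)/n.
  u² squared terms: (3)²·∫1 dx = 9·π = 9*π.
  So ∫_0^π u² dx = 9*π.
  u' ≡ 0, so ∫_0^π (u')² dx = 0.
||u||_{H^1}^2 = (9*π) + (0) = 9*π.


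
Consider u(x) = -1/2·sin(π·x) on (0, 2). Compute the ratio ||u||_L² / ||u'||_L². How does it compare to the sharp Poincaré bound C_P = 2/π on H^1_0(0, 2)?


||u||_L² / ||u'||_L² = 1/π < C_P = 2/π.

u(x) = -1/2·sin(π·x), so u'(x) = -π*cos(π*x)/2.
Writing u(x) = A·sin(kπx/L) with A = -1/2 and k = 2, use ∫_0^L sin²(kπx/L) dx = L/2 and ∫_0^L cos²(kπx/L) dx = L/2.
u² = 1/4·sin²(π·x) and (u')² = π^2/4·cos²(π·x), and each of sin², cos² integrates to L/2 = 1 over (0, 2).
∫_0^2 u² dx = 1/4, so ||u||_L² = 1/2.
∫_0^2 (u')² dx = π^2/4, so ||u'||_L² = π/2.
Ratio ||u||_L² / ||u'||_L² = 1/π.
Sharp Poincaré constant on H^1_0(0, 2) is C_P = L/π = 2/π, achieved by sin(π/2·x).
This is the k = 2 harmonic; the ratio L/(kπ) is strictly less than C_P = L/π, consistent with the sharp inequality ||u||_L² ≤ C_P ||u'||_L².


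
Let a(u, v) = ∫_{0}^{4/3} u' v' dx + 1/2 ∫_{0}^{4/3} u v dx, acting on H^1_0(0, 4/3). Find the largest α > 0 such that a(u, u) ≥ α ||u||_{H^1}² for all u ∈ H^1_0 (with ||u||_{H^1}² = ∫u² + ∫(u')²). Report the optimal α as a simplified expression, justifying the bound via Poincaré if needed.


α = (8 + 9*π^2)/(16 + 9*π^2)

Coercivity of a(·,·) on H^1_0(0, 4/3) means a(u, u) ≥ α ||u||_{H^1}² for every u ∈ H^1_0.
The interval has length L = 4/3, and Poincaré/coercivity depend only on L. Here a(u, u) = ∫(u')² + (1/2)·∫u².
Here 0 < c = 1/2 < 1. The condition a(u,u) ≥ α||u||_{H^1}² reads (1−α)∫(u')² ≥ (α−c)∫u². Any admissible α is ≤ 1 (rapidly oscillating u have ∫u²/∫(u')² → 0), and α = 1 would force 0 ≥ (1−c)∫u², impossible since c < 1; so 1−α > 0. By the sharp Poincaré inequality on H^1_0 of an interval of length L, ∫(u')² ≥ (π/L)²∫u² with equality for the first sine mode sin(π(x−x₀)/L) (x₀ the left endpoint), so the inequality holds for all u iff (1−α)(π/L)² ≥ α − c, i.e. α ≤ ((π/L)² + c)/((π/L)² + 1) = (1 + c(L/π)²)/(1 + (L/π)²). With (π/L)² = 9*π^2/16 and c = 1/2, the largest admissible constant is α = ((π/L)² + c)/((π/L)² + 1).
Simplifying, α = (8 + 9*π^2)/(16 + 9*π^2).


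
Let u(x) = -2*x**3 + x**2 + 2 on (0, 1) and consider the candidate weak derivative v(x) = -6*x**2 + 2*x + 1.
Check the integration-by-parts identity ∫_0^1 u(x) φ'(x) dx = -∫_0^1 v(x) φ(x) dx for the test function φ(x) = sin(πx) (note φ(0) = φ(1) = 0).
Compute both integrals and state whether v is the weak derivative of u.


LHS = -24/π^3 + 4/π, RHS = -24/π^3 + 2/π. No, v is not the weak derivative of u.

u(x) = -2*x**3 + x**2 + 2, classical derivative u'(x) = -6*x**2 + 2*x.
φ(x) = sin(πx), so φ'(x) = π*cos(π*x).
Note φ(0) = φ(1) = 0, so the boundary term u·φ vanishes.
LHS = ∫_0^1 u(x) φ'(x) dx = ∫_0^1 (-2*π*x^3*cos(π*x) + π*x^2*cos(π*x) + 2*π*cos(π*x)) dx. Term by term:
  ∫_0^1 2*π*cos(π*x) dx = 0;  ∫_0^1 π*x^2*cos(π*x) dx = -2/π;  ∫_0^1 -2*π*x^3*cos(π*x) dx = -24/π^3 + 6/π.
Sum: 0 − 2/π + -24/π^3 + 6/π = -24/π^3 + 4/π.
So LHS = -24/π^3 + 4/π.
∫_0^1 v(x) φ(x) dx = ∫_0^1 (-6*x^2*sin(π*x) + 2*x*sin(π*x) + sin(π*x)) dx. Term by term:
  ∫_0^1 -6*x^2*sin(π*x) dx = -6/π + 24/π^3;  ∫_0^1 2*x*sin(π*x) dx = 2/π;  ∫_0^1 sin(π*x) dx = 2/π.
Sum: -6/π + 24/π^3 + 2/π + 2/π = -2/π + 24/π^3.
So RHS = -∫_0^1 v(x) φ(x) dx = -24/π^3 + 2/π.
LHS − RHS = 2/π ≠ 0, so the identity fails.
(For a valid weak derivative the identity must hold for EVERY test function, in particular this one. The failure shows v is NOT the weak derivative of u.)
Correct weak derivative would be u'(x) = -6*x**2 + 2*x.


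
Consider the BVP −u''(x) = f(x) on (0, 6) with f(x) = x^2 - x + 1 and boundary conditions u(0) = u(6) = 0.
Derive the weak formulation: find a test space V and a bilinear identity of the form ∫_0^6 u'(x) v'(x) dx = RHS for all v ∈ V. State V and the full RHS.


V = H^1_0(0, 6) (so v(0) = v(6) = 0); weak form: ∫_0^6 u'v' dx = ∫_0^6 (x^2 - x + 1) v dx for all v ∈ V.

Multiply both sides by a test function v and integrate from 0 to 6:
  ∫_0^6 −u''(x) v(x) dx = ∫_0^6 f(x) v(x) dx.
Integrate the LHS by parts once:
  ∫_0^6 −u'' v dx = −[u'(x) v(x)]_0^6 + ∫_0^6 u'(x) v'(x) dx.
Thus ∫_0^6 u'(x) v'(x) dx = ∫_0^6 f(x) v(x) dx + [u'(x) v(x)]_0^6.
Choose V so that boundary terms are either known or forced to vanish.
u is Dirichlet: u(0) = u(6) = 0. Let V = H^1_0(0, 6); then v(0) = v(6) = 0, and [u' v]_0^6 = 0.
Weak formulation: find u (satisfying any essential BC) such that ∫_0^6 u'(x) v'(x) dx = ∫_0^6 f v dx for all v ∈ V.
Substituting f(x) = x^2 - x + 1, the right-hand side is ∫_0^6 (x^2 - x + 1) v dx.


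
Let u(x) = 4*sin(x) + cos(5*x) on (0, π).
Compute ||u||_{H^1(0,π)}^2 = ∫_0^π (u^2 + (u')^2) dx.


||u||_{H^1(0,π)}^2 = 29*π

u'(x) = -5*sin(5*x) + 4*cos(x).
Expand u² and (u')² and integrate term by term on (0, π), using: for integers n ≥ 1, ∫_0^π sin²(nx) dx = ∫_0^π cos²(nx) dx = π/2; for n ≠ n', ∫_0^π sin(nx)sin(n'x) dx = ∫_0^π cos(nx)cos(n'x) dx = 0; and by product-to-sum, ∫_0^π sin(nx)cos(n'x) dx = ½∫_0^π [sin((n+n')x) + sin((n−n')x)] dx, which is 0 when n+n' is even and 2n/(n²−n'²) when n+n' is odd (it need not vanish on (0, π)).
  u² squared terms: (4)²·∫sin(x)² dx = 16·π/2 = 8*π;  (1)²·∫cos(5x)² dx = 1·π/2 = π/2.
  u² cross terms: 2·(4)·(1)·∫sin(x)·cos(5x) dx = 8·(0) = 0.
  So ∫_0^π u² dx = 8*π + π/2 + 0 = 17*π/2.
  (u')² squared terms: (-5)²·∫sin(5x)² dx = 25·π/2 = 25*π/2;  (4)²·∫cos(x)² dx = 16·π/2 = 8*π.
  (u')² cross terms: 2·(-5)·(4)·∫sin(5x)·cos(x) dx = -40·(0) = 0.
  So ∫_0^π (u')² dx = 25*π/2 + 8*π + 0 = 41*π/2.
||u||_{H^1}^2 = (17*π/2) + (41*π/2) = 29*π.


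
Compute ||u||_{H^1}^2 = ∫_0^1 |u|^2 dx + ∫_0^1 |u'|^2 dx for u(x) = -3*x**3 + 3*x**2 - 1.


||u||_{H^1}^2 = 25/14

The H^1 norm (squared) on an interval (0, L) is
  ||u||_{H^1}^2 = ∫_0^L u(x)^2 dx + ∫_0^L u'(x)^2 dx.
Compute u'(x) = -9*x**2 + 6*x.
Then u(x)^2 = 9*x**6 - 18*x**5 + 9*x**4 + 6*x**3 - 6*x**2 + 1 and u'(x)^2 = 81*x**4 - 108*x**3 + 36*x**2.
Integrate each monomial from 0 to 1 using ∫_0^1 c·x^n dx = c·1^(n+1)/(n+1):
  ∫_0^1 u(x)^2 dx = ∫_0^1 (9*x^6 - 18*x^5 + 9*x^4 + 6*x^3 - 6*x^2 + 1) dx. Term by term:
    ∫_0^1 9*x^6 dx = 9/7;  ∫_0^1 -18*x^5 dx = -3;  ∫_0^1 9*x^4 dx = 9/5;
    ∫_0^1 6*x^3 dx = 3/2;  ∫_0^1 -6*x^2 dx = -2;  ∫_0^1 1 dx = 1.
  Sum: 9/7 − 3 + 9/5 + 3/2 − 2 + 1 = 41/70.
  ∫_0^1 u'(x)^2 dx = ∫_0^1 (81*x^4 - 108*x^3 + 36*x^2) dx. Term by term:
    ∫_0^1 81*x^4 dx = 81/5;  ∫_0^1 -108*x^3 dx = -27;  ∫_0^1 36*x^2 dx = 12.
  Sum: 81/5 − 27 + 12 = 6/5.
Adding: ||u||_{H^1}^2 = 41/70 + 6/5 = 25/14.


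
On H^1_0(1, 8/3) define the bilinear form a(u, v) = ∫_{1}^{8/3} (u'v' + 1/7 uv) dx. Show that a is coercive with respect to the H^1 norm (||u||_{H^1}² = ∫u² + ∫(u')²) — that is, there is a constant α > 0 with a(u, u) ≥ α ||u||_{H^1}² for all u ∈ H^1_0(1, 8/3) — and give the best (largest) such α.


α = (25 + 63*π^2)/(7*(25 + 9*π^2))

Coercivity of a(·,·) on H^1_0(1, 8/3) means a(u, u) ≥ α ||u||_{H^1}² for every u ∈ H^1_0.
The interval has length L = 5/3, and Poincaré/coercivity depend only on L. Here a(u, u) = ∫(u')² + (1/7)·∫u².
Here 0 < c = 1/7 < 1. The condition a(u,u) ≥ α||u||_{H^1}² reads (1−α)∫(u')² ≥ (α−c)∫u². Any admissible α is ≤ 1 (rapidly oscillating u have ∫u²/∫(u')² → 0), and α = 1 would force 0 ≥ (1−c)∫u², impossible since c < 1; so 1−α > 0. By the sharp Poincaré inequality on H^1_0 of an interval of length L, ∫(u')² ≥ (π/L)²∫u² with equality for the first sine mode sin(π(x−x₀)/L) (x₀ the left endpoint), so the inequality holds for all u iff (1−α)(π/L)² ≥ α − c, i.e. α ≤ ((π/L)² + c)/((π/L)² + 1) = (1 + c(L/π)²)/(1 + (L/π)²). With (π/L)² = 9*π^2/25 and c = 1/7, the largest admissible constant is α = ((π/L)² + c)/((π/L)² + 1).
Simplifying, α = (25 + 63*π^2)/(7*(25 + 9*π^2)).


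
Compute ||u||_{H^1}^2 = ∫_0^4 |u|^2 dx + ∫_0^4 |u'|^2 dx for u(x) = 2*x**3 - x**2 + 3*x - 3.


||u||_{H^1}^2 = 1573336/105

The H^1 norm (squared) on an interval (0, L) is
  ||u||_{H^1}^2 = ∫_0^L u(x)^2 dx + ∫_0^L u'(x)^2 dx.
Compute u'(x) = 6*x**2 - 2*x + 3.
Then u(x)^2 = 4*x**6 - 4*x**5 + 13*x**4 - 18*x**3 + 15*x**2 - 18*x + 9 and u'(x)^2 = 36*x**4 - 24*x**3 + 40*x**2 - 12*x + 9.
Integrate each monomial from 0 to 4 using ∫_0^4 c·x^n dx = c·4^(n+1)/(n+1):
  ∫_0^4 u(x)^2 dx = ∫_0^4 (4*x^6 - 4*x^5 + 13*x^4 - 18*x^3 + 15*x^2 - 18*x + 9) dx. Term by term:
    ∫_0^4 4*x^6 dx = 65536/7;  ∫_0^4 -4*x^5 dx = -8192/3;  ∫_0^4 13*x^4 dx = 13312/5;
    ∫_0^4 -18*x^3 dx = -1152;  ∫_0^4 15*x^2 dx = 320;  ∫_0^4 -18*x dx = -144;
    ∫_0^4 9 dx = 36.
  Sum: 65536/7 − 8192/3 + 13312/5 − 1152 + 320 − 144 + 36 = 877172/105.
  ∫_0^4 u'(x)^2 dx = ∫_0^4 (36*x^4 - 24*x^3 + 40*x^2 - 12*x + 9) dx. Term by term:
    ∫_0^4 36*x^4 dx = 36864/5;  ∫_0^4 -24*x^3 dx = -1536;  ∫_0^4 40*x^2 dx = 2560/3;
    ∫_0^4 -12*x dx = -96;  ∫_0^4 9 dx = 36.
  Sum: 36864/5 − 1536 + 2560/3 − 96 + 36 = 99452/15.
Adding: ||u||_{H^1}^2 = 877172/105 + 99452/15 = 1573336/105.


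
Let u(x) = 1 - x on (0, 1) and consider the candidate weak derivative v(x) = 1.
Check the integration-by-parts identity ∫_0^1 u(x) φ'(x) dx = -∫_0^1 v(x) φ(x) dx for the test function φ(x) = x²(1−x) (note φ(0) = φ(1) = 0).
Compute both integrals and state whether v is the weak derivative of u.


LHS = 1/12, RHS = -1/12. No, v is not the weak derivative of u.

u(x) = 1 - x, classical derivative u'(x) = -1.
φ(x) = x²(1−x), so φ'(x) = x*(2 - 3*x).
Note φ(0) = φ(1) = 0, so the boundary term u·φ vanishes.
LHS = ∫_0^1 u(x) φ'(x) dx = ∫_0^1 (3*x^3 - 5*x^2 + 2*x) dx. Term by term:
  ∫_0^1 3*x^3 dx = 3/4;  ∫_0^1 -5*x^2 dx = -5/3;  ∫_0^1 2*x dx = 1.
Sum: 3/4 − 5/3 + 1 = 1/12.
So LHS = 1/12.
∫_0^1 v(x) φ(x) dx = ∫_0^1 (-x^3 + x^2) dx. Term by term:
  ∫_0^1 -x^3 dx = -1/4;  ∫_0^1 x^2 dx = 1/3.
Sum: -1/4 + 1/3 = 1/12.
So RHS = -∫_0^1 v(x) φ(x) dx = -1/12.
LHS − RHS = 1/6 ≠ 0, so the identity fails.
(For a valid weak derivative the identity must hold for EVERY test function, in particular this one. The failure shows v is NOT the weak derivative of u.)
Correct weak derivative would be u'(x) = -1.


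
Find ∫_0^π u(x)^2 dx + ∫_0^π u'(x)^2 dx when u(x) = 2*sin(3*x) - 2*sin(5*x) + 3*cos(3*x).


||u||_{H^1(0,π)}^2 = 117*π

u'(x) = -9*sin(3*x) + 6*cos(3*x) - 10*cos(5*x).
Expand u² and (u')² and integrate term by term on (0, π), using: for integers n ≥ 1, ∫_0^π sin²(nx) dx = ∫_0^π cos²(nx) dx = π/2; for n ≠ n', ∫_0^π sin(nx)sin(n'x) dx = ∫_0^π cos(nx)cos(n'x) dx = 0; and by product-to-sum, ∫_0^π sin(nx)cos(n'x) dx = ½∫_0^π [sin((n+n')x) + sin((n−n')x)] dx, which is 0 when n+n' is even and 2n/(n²−n'²) when n+n' is odd (it need not vanish on (0, π)).
  u² squared terms: (-2)²·∫sin(5x)² dx = 4·π/2 = 2*π;  (2)²·∫sin(3x)² dx = 4·π/2 = 2*π;  (3)²·∫cos(3x)² dx = 9·π/2 = 9*π/2.
  u² cross terms: 2·(-2)·(2)·∫sin(5x)·sin(3x) dx = -8·(0) = 0;  2·(-2)·(3)·∫sin(5x)·cos(3x) dx = -12·(0) = 0;  2·(2)·(3)·∫sin(3x)·cos(3x) dx = 12·(0) = 0.
  So ∫_0^π u² dx = 2*π + 2*π + 9*π/2 + 0 + 0 + 0 = 17*π/2.
  (u')² squared terms: (-10)²·∫cos(5x)² dx = 100·π/2 = 50*π;  (-9)²·∫sin(3x)² dx = 81·π/2 = 81*π/2;  (6)²·∫cos(3x)² dx = 36·π/2 = 18*π.
  (u')² cross terms: 2·(-10)·(-9)·∫cos(5x)·sin(3x) dx = 180·(0) = 0;  2·(-10)·(6)·∫cos(5x)·cos(3x) dx = -120·(0) = 0;  2·(-9)·(6)·∫sin(3x)·cos(3x) dx = -108·(0) = 0.
  So ∫_0^π (u')² dx = 50*π + 81*π/2 + 18*π + 0 + 0 + 0 = 217*π/2.
||u||_{H^1}^2 = (17*π/2) + (217*π/2) = 117*π.


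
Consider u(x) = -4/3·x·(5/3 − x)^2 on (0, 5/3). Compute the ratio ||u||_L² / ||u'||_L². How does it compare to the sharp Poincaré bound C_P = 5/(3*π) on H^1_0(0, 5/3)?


||u||_L² / ||u'||_L² = 5*sqrt(14)/42 < C_P = 5/(3*π).

u(x) = -4/3·x·(5/3 − x)^2, so u'(x) = -4*x^2 + 80*x/9 - 100/27.
u(x) = -4/3·x·(5/3 − x)^2 vanishes at x = 0 and x = 5/3, so u ∈ H^1_0(0, 5/3). Differentiate via the product rule and integrate the resulting polynomials term by term.
  ∫_0^5/3 u² dx = ∫_0^5/3 (16*x^6/9 - 320*x^5/27 + 800*x^4/27 - 8000*x^3/243 + 10000*x^2/729) dx. Term by term:
    ∫_0^5/3 16*x^6/9 dx = 1250000/137781;  ∫_0^5/3 -320*x^5/27 dx = -2500000/59049;  ∫_0^5/3 800*x^4/27 dx = 500000/6561;
    ∫_0^5/3 -8000*x^3/243 dx = -1250000/19683;  ∫_0^5/3 10000*x^2/729 dx = 1250000/59049.
  Sum: 1250000/137781 − 2500000/59049 + 500000/6561 − 1250000/19683 + 1250000/59049 = 250000/413343.
  ∫_0^5/3 (u')² dx = ∫_0^5/3 (16*x^4 - 640*x^3/9 + 8800*x^2/81 - 16000*x/243 + 10000/729) dx. Term by term:
    ∫_0^5/3 16*x^4 dx = 10000/243;  ∫_0^5/3 -640*x^3/9 dx = -100000/729;  ∫_0^5/3 8800*x^2/81 dx = 1100000/6561;
    ∫_0^5/3 -16000*x/243 dx = -200000/2187;  ∫_0^5/3 10000/729 dx = 50000/2187.
  Sum: 10000/243 − 100000/729 + 1100000/6561 − 200000/2187 + 50000/2187 = 20000/6561.
∫_0^5/3 u² dx = 250000/413343, so ||u||_L² = 500*sqrt(7)/1701.
∫_0^5/3 (u')² dx = 20000/6561, so ||u'||_L² = 100*sqrt(2)/81.
Ratio ||u||_L² / ||u'||_L² = 5*sqrt(14)/42.
Sharp Poincaré constant on H^1_0(0, 5/3) is C_P = L/π = 5/(3*π), achieved by sin(3*π/5·x).
A polynomial bump cannot attain the sharp Poincaré constant (only the first sine eigenfunction does), so the ratio is strictly less than C_P, consistent with ||u||_L² ≤ C_P ||u'||_L².


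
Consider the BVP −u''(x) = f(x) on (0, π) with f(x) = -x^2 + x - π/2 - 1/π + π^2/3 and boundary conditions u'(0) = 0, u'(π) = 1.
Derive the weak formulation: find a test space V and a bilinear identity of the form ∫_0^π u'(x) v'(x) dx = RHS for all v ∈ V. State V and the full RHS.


V = H^1(0, π) (v unrestricted at boundary; u is determined up to an additive constant); weak form: ∫_0^π u'v' dx = ∫_0^π (-x^2 + x - π/2 - 1/π + π^2/3) v dx + v(π) for all v ∈ V.

Multiply both sides by a test function v and integrate from 0 to π:
  ∫_0^π −u''(x) v(x) dx = ∫_0^π f(x) v(x) dx.
Integrate the LHS by parts once:
  ∫_0^π −u'' v dx = −[u'(x) v(x)]_0^π + ∫_0^π u'(x) v'(x) dx.
Thus ∫_0^π u'(x) v'(x) dx = ∫_0^π f(x) v(x) dx + [u'(x) v(x)]_0^π.
Choose V so that boundary terms are either known or forced to vanish.
u has inhomogeneous Neumann u'(0) = 0, u'(π) = 1. [u' v]_0^π = (1)·v(π) − (0)·v(0) = v(π). Take V = H^1(0, π); boundary term becomes part of RHS.
Weak formulation: find u (satisfying any essential BC) such that ∫_0^π u'(x) v'(x) dx = ∫_0^π f v dx + v(π) for all v ∈ V (Neumann data are natural BCs: they enter the RHS as boundary terms).
Substituting f(x) = -x^2 + x - π/2 - 1/π + π^2/3, the right-hand side is ∫_0^π (-x^2 + x - π/2 - 1/π + π^2/3) v dx + v(π).
Compatibility check (pure Neumann): taking v ≡ 1 ∈ V gives 0 = ∫_0^π f dx + (1) − (0), i.e. ∫_0^π f dx must equal u'(0) − u'(π) = -1. Indeed ∫_0^π (-x^2 + x - π/2 - 1/π + π^2/3) dx = -1, so the data are compatible. The solution is then unique only up to an additive constant (fix it e.g. by requiring ∫_0^π u dx = 0).


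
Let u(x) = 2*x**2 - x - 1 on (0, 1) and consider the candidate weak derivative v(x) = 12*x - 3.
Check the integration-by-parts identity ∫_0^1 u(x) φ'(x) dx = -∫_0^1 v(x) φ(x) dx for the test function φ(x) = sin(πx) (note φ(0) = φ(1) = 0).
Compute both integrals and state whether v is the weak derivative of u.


LHS = -2/π, RHS = -6/π. No, v is not the weak derivative of u.

u(x) = 2*x**2 - x - 1, classical derivative u'(x) = 4*x - 1.
φ(x) = sin(πx), so φ'(x) = π*cos(π*x).
Note φ(0) = φ(1) = 0, so the boundary term u·φ vanishes.
LHS = ∫_0^1 u(x) φ'(x) dx = ∫_0^1 (2*π*x^2*cos(π*x) - π*x*cos(π*x) - π*cos(π*x)) dx. Term by term:
  ∫_0^1 -π*cos(π*x) dx = 0;  ∫_0^1 -π*x*cos(π*x) dx = 2/π;  ∫_0^1 2*π*x^2*cos(π*x) dx = -4/π.
Sum: 0 + 2/π − 4/π = -2/π.
So LHS = -2/π.
∫_0^1 v(x) φ(x) dx = ∫_0^1 (12*x*sin(π*x) - 3*sin(π*x)) dx. Term by term:
  ∫_0^1 -3*sin(π*x) dx = -6/π;  ∫_0^1 12*x*sin(π*x) dx = 12/π.
Sum: -6/π + 12/π = 6/π.
So RHS = -∫_0^1 v(x) φ(x) dx = -6/π.
LHS − RHS = 4/π ≠ 0, so the identity fails.
(For a valid weak derivative the identity must hold for EVERY test function, in particular this one. The failure shows v is NOT the weak derivative of u.)
Correct weak derivative would be u'(x) = 4*x - 1.


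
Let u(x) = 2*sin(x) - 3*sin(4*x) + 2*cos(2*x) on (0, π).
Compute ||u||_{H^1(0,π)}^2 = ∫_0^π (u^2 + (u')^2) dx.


||u||_{H^1(0,π)}^2 = -80/3 + 181*π/2

u'(x) = -4*sin(2*x) + 2*cos(x) - 12*cos(4*x).
Expand u² and (u')² and integrate term by term on (0, π), using: for integers n ≥ 1, ∫_0^π sin²(nx) dx = ∫_0^π cos²(nx) dx = π/2; for n ≠ n', ∫_0^π sin(nx)sin(n'x) dx = ∫_0^π cos(nx)cos(n'x) dx = 0; and by product-to-sum, ∫_0^π sin(nx)cos(n'x) dx = ½∫_0^π [sin((n+n')x) + sin((n−n')x)] dx, which is 0 when n+n' is even and 2n/(n²−n'²) when n+n' is odd (it need not vanish on (0, π)).
  u² squared terms: (-3)²·∫sin(4x)² dx = 9·π/2 = 9*π/2;  (2)²·∫cos(2x)² dx = 4·π/2 = 2*π;  (2)²·∫sin(x)² dx = 4·π/2 = 2*π.
  u² cross terms: 2·(-3)·(2)·∫sin(4x)·cos(2x) dx = -12·(0) = 0;  2·(-3)·(2)·∫sin(4x)·sin(x) dx = -12·(0) = 0;  2·(2)·(2)·∫cos(2x)·sin(x) dx = 8·(-2/3) = -16/3.
  So ∫_0^π u² dx = 9*π/2 + 2*π + 2*π + 0 + 0 − 16/3 = -16/3 + 17*π/2.
  (u')² squared terms: (-12)²·∫cos(4x)² dx = 144·π/2 = 72*π;  (-4)²·∫sin(2x)² dx = 16·π/2 = 8*π;  (2)²·∫cos(x)² dx = 4·π/2 = 2*π.
  (u')² cross terms: 2·(-12)·(-4)·∫cos(4x)·sin(2x) dx = 96·(0) = 0;  2·(-12)·(2)·∫cos(4x)·cos(x) dx = -48·(0) = 0;  2·(-4)·(2)·∫sin(2x)·cos(x) dx = -16·(4/3) = -64/3.
  So ∫_0^π (u')² dx = 72*π + 8*π + 2*π + 0 + 0 − 64/3 = -64/3 + 82*π.
||u||_{H^1}^2 = (-16/3 + 17*π/2) + (-64/3 + 82*π) = -80/3 + 181*π/2.


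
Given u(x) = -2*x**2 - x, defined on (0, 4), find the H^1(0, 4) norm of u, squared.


||u||_{H^1}^2 = 22588/15

The H^1 norm (squared) on an interval (0, L) is
  ||u||_{H^1}^2 = ∫_0^L u(x)^2 dx + ∫_0^L u'(x)^2 dx.
Compute u'(x) = -4*x - 1.
Then u(x)^2 = 4*x**4 + 4*x**3 + x**2 and u'(x)^2 = 16*x**2 + 8*x + 1.
Integrate each monomial from 0 to 4 using ∫_0^4 c·x^n dx = c·4^(n+1)/(n+1):
  ∫_0^4 u(x)^2 dx = ∫_0^4 (4*x^4 + 4*x^3 + x^2) dx. Term by term:
    ∫_0^4 4*x^4 dx = 4096/5;  ∫_0^4 4*x^3 dx = 256;  ∫_0^4 x^2 dx = 64/3.
  Sum: 4096/5 + 256 + 64/3 = 16448/15.
  ∫_0^4 u'(x)^2 dx = ∫_0^4 (16*x^2 + 8*x + 1) dx. Term by term:
    ∫_0^4 16*x^2 dx = 1024/3;  ∫_0^4 8*x dx = 64;  ∫_0^4 1 dx = 4.
  Sum: 1024/3 + 64 + 4 = 1228/3.
Adding: ||u||_{H^1}^2 = 16448/15 + 1228/3 = 22588/15.


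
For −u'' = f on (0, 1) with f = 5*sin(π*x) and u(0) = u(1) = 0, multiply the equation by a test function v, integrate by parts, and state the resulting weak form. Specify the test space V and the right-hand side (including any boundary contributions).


V = H^1_0(0, 1) (so v(0) = v(1) = 0); weak form: ∫_0^1 u'v' dx = ∫_0^1 (5*sin(π*x)) v dx for all v ∈ V.

Multiply both sides by a test function v and integrate from 0 to 1:
  ∫_0^1 −u''(x) v(x) dx = ∫_0^1 f(x) v(x) dx.
Integrate the LHS by parts once:
  ∫_0^1 −u'' v dx = −[u'(x) v(x)]_0^1 + ∫_0^1 u'(x) v'(x) dx.
Thus ∫_0^1 u'(x) v'(x) dx = ∫_0^1 f(x) v(x) dx + [u'(x) v(x)]_0^1.
Choose V so that boundary terms are either known or forced to vanish.
u is Dirichlet: u(0) = u(1) = 0. Let V = H^1_0(0, 1); then v(0) = v(1) = 0, and [u' v]_0^1 = 0.
Weak formulation: find u (satisfying any essential BC) such that ∫_0^1 u'(x) v'(x) dx = ∫_0^1 f v dx for all v ∈ V.
Substituting f(x) = 5*sin(π*x), the right-hand side is ∫_0^1 (5*sin(π*x)) v dx.


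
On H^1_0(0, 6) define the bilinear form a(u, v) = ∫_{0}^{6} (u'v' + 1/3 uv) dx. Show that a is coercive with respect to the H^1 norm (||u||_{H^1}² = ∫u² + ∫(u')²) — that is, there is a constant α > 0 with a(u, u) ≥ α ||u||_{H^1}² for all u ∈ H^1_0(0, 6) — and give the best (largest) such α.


α = (π^2 + 12)/(π^2 + 36)

Coercivity of a(·,·) on H^1_0(0, 6) means a(u, u) ≥ α ||u||_{H^1}² for every u ∈ H^1_0.
The interval has length L = 6, and Poincaré/coercivity depend only on L. Here a(u, u) = ∫(u')² + (1/3)·∫u².
Here 0 < c = 1/3 < 1. The condition a(u,u) ≥ α||u||_{H^1}² reads (1−α)∫(u')² ≥ (α−c)∫u². Any admissible α is ≤ 1 (rapidly oscillating u have ∫u²/∫(u')² → 0), and α = 1 would force 0 ≥ (1−c)∫u², impossible since c < 1; so 1−α > 0. By the sharp Poincaré inequality on H^1_0 of an interval of length L, ∫(u')² ≥ (π/L)²∫u² with equality for the first sine mode sin(π(x−x₀)/L) (x₀ the left endpoint), so the inequality holds for all u iff (1−α)(π/L)² ≥ α − c, i.e. α ≤ ((π/L)² + c)/((π/L)² + 1) = (1 + c(L/π)²)/(1 + (L/π)²). With (π/L)² = π^2/36 and c = 1/3, the largest admissible constant is α = ((π/L)² + c)/((π/L)² + 1).
Simplifying, α = (π^2 + 12)/(π^2 + 36).


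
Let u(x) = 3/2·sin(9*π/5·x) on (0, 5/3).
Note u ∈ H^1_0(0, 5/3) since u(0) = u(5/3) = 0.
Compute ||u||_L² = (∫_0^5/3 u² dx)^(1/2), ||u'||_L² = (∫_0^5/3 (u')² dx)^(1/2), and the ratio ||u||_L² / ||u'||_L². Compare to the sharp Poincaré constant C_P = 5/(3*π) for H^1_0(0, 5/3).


||u||_L² / ||u'||_L² = 5/(9*π) < C_P = 5/(3*π).

u(x) = 3/2·sin(9*π/5·x), so u'(x) = 27*π*cos(9*π*x/5)/10.
Writing u(x) = A·sin(kπx/L) with A = 3/2 and k = 3, use ∫_0^L sin²(kπx/L) dx = L/2 and ∫_0^L cos²(kπx/L) dx = L/2.
u² = 9/4·sin²(9*π/5·x) and (u')² = 729*π^2/100·cos²(9*π/5·x), and each of sin², cos² integrates to L/2 = 5/6 over (0, 5/3).
∫_0^5/3 u² dx = 15/8, so ||u||_L² = sqrt(30)/4.
∫_0^5/3 (u')² dx = 243*π^2/40, so ||u'||_L² = 9*sqrt(30)*π/20.
Ratio ||u||_L² / ||u'||_L² = 5/(9*π).
Sharp Poincaré constant on H^1_0(0, 5/3) is C_P = L/π = 5/(3*π), achieved by sin(3*π/5·x).
This is the k = 3 harmonic; the ratio L/(kπ) is strictly less than C_P = L/π, consistent with the sharp inequality ||u||_L² ≤ C_P ||u'||_L².


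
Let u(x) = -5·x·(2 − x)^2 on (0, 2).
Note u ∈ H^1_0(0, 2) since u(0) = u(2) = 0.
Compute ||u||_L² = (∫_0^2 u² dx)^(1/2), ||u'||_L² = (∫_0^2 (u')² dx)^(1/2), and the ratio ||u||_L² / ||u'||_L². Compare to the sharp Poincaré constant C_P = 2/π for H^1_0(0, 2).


||u||_L² / ||u'||_L² = sqrt(14)/7 < C_P = 2/π.

u(x) = -5·x·(2 − x)^2, so u'(x) = 5*(2 - 3*x)*(x - 2).
u(x) = -5·x·(2 − x)^2 vanishes at x = 0 and x = 2, so u ∈ H^1_0(0, 2). Differentiate via the product rule and integrate the resulting polynomials term by term.
  ∫_0^2 u² dx = ∫_0^2 (25*x^6 - 200*x^5 + 600*x^4 - 800*x^3 + 400*x^2) dx. Term by term:
    ∫_0^2 25*x^6 dx = 3200/7;  ∫_0^2 -200*x^5 dx = -6400/3;  ∫_0^2 600*x^4 dx = 3840;
    ∫_0^2 -800*x^3 dx = -3200;  ∫_0^2 400*x^2 dx = 3200/3.
  Sum: 3200/7 − 6400/3 + 3840 − 3200 + 3200/3 = 640/21.
  ∫_0^2 (u')² dx = ∫_0^2 (225*x^4 - 1200*x^3 + 2200*x^2 - 1600*x + 400) dx. Term by term:
    ∫_0^2 225*x^4 dx = 1440;  ∫_0^2 -1200*x^3 dx = -4800;  ∫_0^2 2200*x^2 dx = 17600/3;
    ∫_0^2 -1600*x dx = -3200;  ∫_0^2 400 dx = 800.
  Sum: 1440 − 4800 + 17600/3 − 3200 + 800 = 320/3.
∫_0^2 u² dx = 640/21, so ||u||_L² = 8*sqrt(210)/21.
∫_0^2 (u')² dx = 320/3, so ||u'||_L² = 8*sqrt(15)/3.
Ratio ||u||_L² / ||u'||_L² = sqrt(14)/7.
Sharp Poincaré constant on H^1_0(0, 2) is C_P = L/π = 2/π, achieved by sin(π/2·x).
A polynomial bump cannot attain the sharp Poincaré constant (only the first sine eigenfunction does), so the ratio is strictly less than C_P, consistent with ||u||_L² ≤ C_P ||u'||_L².


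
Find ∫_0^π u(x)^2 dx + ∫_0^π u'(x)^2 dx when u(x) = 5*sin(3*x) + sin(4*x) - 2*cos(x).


||u||_{H^1(0,π)}^2 = -64/15 + 275*π/2

u'(x) = 2*sin(x) + 15*cos(3*x) + 4*cos(4*x).
Expand u² and (u')² and integrate term by term on (0, π), using: for integers n ≥ 1, ∫_0^π sin²(nx) dx = ∫_0^π cos²(nx) dx = π/2; for n ≠ n', ∫_0^π sin(nx)sin(n'x) dx = ∫_0^π cos(nx)cos(n'x) dx = 0; and by product-to-sum, ∫_0^π sin(nx)cos(n'x) dx = ½∫_0^π [sin((n+n')x) + sin((n−n')x)] dx, which is 0 when n+n' is even and 2n/(n²−n'²) when n+n' is odd (it need not vanish on (0, π)).
  u² squared terms: (-2)²·∫cos(x)² dx = 4·π/2 = 2*π;  (5)²·∫sin(3x)² dx = 25·π/2 = 25*π/2;  (1)²·∫sin(4x)² dx = 1·π/2 = π/2.
  u² cross terms: 2·(-2)·(5)·∫cos(x)·sin(3x) dx = -20·(0) = 0;  2·(-2)·(1)·∫cos(x)·sin(4x) dx = -4·(8/15) = -32/15;  2·(5)·(1)·∫sin(3x)·sin(4x) dx = 10·(0) = 0.
  So ∫_0^π u² dx = 2*π + 25*π/2 + π/2 + 0 − 32/15 + 0 = -32/15 + 15*π.
  (u')² squared terms: (2)²·∫sin(x)² dx = 4·π/2 = 2*π;  (4)²·∫cos(4x)² dx = 16·π/2 = 8*π;  (15)²·∫cos(3x)² dx = 225·π/2 = 225*π/2.
  (u')² cross terms: 2·(2)·(4)·∫sin(x)·cos(4x) dx = 16·(-2/15) = -32/15;  2·(2)·(15)·∫sin(x)·cos(3x) dx = 60·(0) = 0;  2·(4)·(15)·∫cos(4x)·cos(3x) dx = 120·(0) = 0.
  So ∫_0^π (u')² dx = 2*π + 8*π + 225*π/2 − 32/15 + 0 + 0 = -32/15 + 245*π/2.
||u||_{H^1}^2 = (-32/15 + 15*π) + (-32/15 + 245*π/2) = -64/15 + 275*π/2.


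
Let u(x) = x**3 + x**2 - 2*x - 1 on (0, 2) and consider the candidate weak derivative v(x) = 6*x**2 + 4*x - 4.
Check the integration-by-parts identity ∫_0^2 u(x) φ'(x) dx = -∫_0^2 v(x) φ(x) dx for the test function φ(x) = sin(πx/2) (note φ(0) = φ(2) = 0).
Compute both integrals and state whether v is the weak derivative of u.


LHS = -24/π + 96/π^3, RHS = -48/π + 192/π^3. No, v is not the weak derivative of u.

u(x) = x**3 + x**2 - 2*x - 1, classical derivative u'(x) = 3*x**2 + 2*x - 2.
φ(x) = sin(πx/2), so φ'(x) = π*cos(π*x/2)/2.
Note φ(0) = φ(2) = 0, so the boundary term u·φ vanishes.
LHS = ∫_0^2 u(x) φ'(x) dx = ∫_0^2 (π*x^3*cos(π*x/2)/2 + π*x^2*cos(π*x/2)/2 - π*x*cos(π*x/2) - π*cos(π*x/2)/2) dx. Term by term:
  ∫_0^2 -π*cos(π*x/2)/2 dx = 0;  ∫_0^2 π*x^2*cos(π*x/2)/2 dx = -8/π;  ∫_0^2 π*x^3*cos(π*x/2)/2 dx = -24/π + 96/π^3;
  ∫_0^2 -π*x*cos(π*x/2) dx = 8/π.
Sum: 0 − 8/π + -24/π + 96/π^3 + 8/π = -24/π + 96/π^3.
So LHS = -24/π + 96/π^3.
∫_0^2 v(x) φ(x) dx = ∫_0^2 (6*x^2*sin(π*x/2) + 4*x*sin(π*x/2) - 4*sin(π*x/2)) dx. Term by term:
  ∫_0^2 -4*sin(π*x/2) dx = -16/π;  ∫_0^2 4*x*sin(π*x/2) dx = 16/π;  ∫_0^2 6*x^2*sin(π*x/2) dx = -192/π^3 + 48/π.
Sum: -16/π + 16/π + -192/π^3 + 48/π = -192/π^3 + 48/π.
So RHS = -∫_0^2 v(x) φ(x) dx = -48/π + 192/π^3.
LHS − RHS = -96/π^3 + 24/π ≠ 0, so the identity fails.
(For a valid weak derivative the identity must hold for EVERY test function, in particular this one. The failure shows v is NOT the weak derivative of u.)
Correct weak derivative would be u'(x) = 3*x**2 + 2*x - 2.


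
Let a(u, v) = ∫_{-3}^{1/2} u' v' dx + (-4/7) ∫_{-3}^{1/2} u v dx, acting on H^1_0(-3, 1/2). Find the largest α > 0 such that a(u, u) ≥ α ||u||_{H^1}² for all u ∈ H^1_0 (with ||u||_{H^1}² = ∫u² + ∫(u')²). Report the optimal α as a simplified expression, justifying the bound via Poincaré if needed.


α = 4*(-7 + π^2)/(4*π^2 + 49)

Coercivity of a(·,·) on H^1_0(-3, 1/2) means a(u, u) ≥ α ||u||_{H^1}² for every u ∈ H^1_0.
The interval has length L = 7/2, and Poincaré/coercivity depend only on L. Here a(u, u) = ∫(u')² + (-4/7)·∫u².
Here c = -4/7 < 0 with |c| < (π/L)² = 4*π^2/49, so coercivity still holds. The condition a(u,u) ≥ α||u||_{H^1}² reads (1−α)∫(u')² ≥ (α−c)∫u². Any admissible α is ≤ 1 (rapidly oscillating u have ∫u²/∫(u')² → 0), and α = 1 would force 0 ≥ (1−c)∫u², impossible since c < 1; so 1−α > 0. By the sharp Poincaré inequality on H^1_0 of an interval of length L, ∫(u')² ≥ (π/L)²∫u² with equality for the first sine mode sin(π(x−x₀)/L) (x₀ the left endpoint), so the inequality holds for all u iff (1−α)(π/L)² ≥ α − c, i.e. α ≤ ((π/L)² + c)/((π/L)² + 1) = (1 + c(L/π)²)/(1 + (L/π)²). (Direct route, valid since c ≤ 0: Poincaré gives c∫u² ≥ c(L/π)²∫(u')², so a(u,u) ≥ (1 + c(L/π)²)∫(u')², while ||u||_{H^1}² ≤ (1 + (L/π)²)∫(u')²; dividing yields the same α.) With (π/L)² = 4*π^2/49 and c = -4/7, the largest admissible constant is α = ((π/L)² + c)/((π/L)² + 1).
Simplifying, α = 4*(-7 + π^2)/(4*π^2 + 49).


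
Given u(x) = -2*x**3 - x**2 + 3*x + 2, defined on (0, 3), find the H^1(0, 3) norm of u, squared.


||u||_{H^1}^2 = 41289/14

The H^1 norm (squared) on an interval (0, L) is
  ||u||_{H^1}^2 = ∫_0^L u(x)^2 dx + ∫_0^L u'(x)^2 dx.
Compute u'(x) = -6*x**2 - 2*x + 3.
Then u(x)^2 = 4*x**6 + 4*x**5 - 11*x**4 - 14*x**3 + 5*x**2 + 12*x + 4 and u'(x)^2 = 36*x**4 + 24*x**3 - 32*x**2 - 12*x + 9.
Integrate each monomial from 0 to 3 using ∫_0^3 c·x^n dx = c·3^(n+1)/(n+1):
  ∫_0^3 u(x)^2 dx = ∫_0^3 (4*x^6 + 4*x^5 - 11*x^4 - 14*x^3 + 5*x^2 + 12*x + 4) dx. Term by term:
    ∫_0^3 4*x^6 dx = 8748/7;  ∫_0^3 4*x^5 dx = 486;  ∫_0^3 -11*x^4 dx = -2673/5;
    ∫_0^3 -14*x^3 dx = -567/2;  ∫_0^3 5*x^2 dx = 45;  ∫_0^3 12*x dx = 54;
    ∫_0^3 4 dx = 12.
  Sum: 8748/7 + 486 − 2673/5 − 567/2 + 45 + 54 + 12 = 72003/70.
  ∫_0^3 u'(x)^2 dx = ∫_0^3 (36*x^4 + 24*x^3 - 32*x^2 - 12*x + 9) dx. Term by term:
    ∫_0^3 36*x^4 dx = 8748/5;  ∫_0^3 24*x^3 dx = 486;  ∫_0^3 -32*x^2 dx = -288;
    ∫_0^3 -12*x dx = -54;  ∫_0^3 9 dx = 27.
  Sum: 8748/5 + 486 − 288 − 54 + 27 = 9603/5.
Adding: ||u||_{H^1}^2 = 72003/70 + 9603/5 = 41289/14.


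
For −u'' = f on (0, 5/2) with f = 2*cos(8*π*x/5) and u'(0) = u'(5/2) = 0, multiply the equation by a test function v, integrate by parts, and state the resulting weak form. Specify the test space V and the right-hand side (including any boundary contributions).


V = H^1(0, 5/2) (no boundary constraint on v; u is determined up to an additive constant); weak form: ∫_0^5/2 u'v' dx = ∫_0^5/2 (2*cos(8*π*x/5)) v dx for all v ∈ V.

Multiply both sides by a test function v and integrate from 0 to 5/2:
  ∫_0^5/2 −u''(x) v(x) dx = ∫_0^5/2 f(x) v(x) dx.
Integrate the LHS by parts once:
  ∫_0^5/2 −u'' v dx = −[u'(x) v(x)]_0^5/2 + ∫_0^5/2 u'(x) v'(x) dx.
Thus ∫_0^5/2 u'(x) v'(x) dx = ∫_0^5/2 f(x) v(x) dx + [u'(x) v(x)]_0^5/2.
Choose V so that boundary terms are either known or forced to vanish.
u has homogeneous Neumann: u'(0) = u'(5/2) = 0. So [u' v]_0^5/2 = 0·v(5/2) − 0·v(0) = 0 for any v; take V = H^1(0, 5/2).
Weak formulation: find u (satisfying any essential BC) such that ∫_0^5/2 u'(x) v'(x) dx = ∫_0^5/2 f v dx for all v ∈ V (homogeneous Neumann, so boundary terms vanish).
Substituting f(x) = 2*cos(8*π*x/5), the right-hand side is ∫_0^5/2 (2*cos(8*π*x/5)) v dx.
Compatibility check (pure Neumann): taking v ≡ 1 ∈ V gives 0 = ∫_0^5/2 f dx + (0) − (0), i.e. ∫_0^5/2 f dx must equal u'(0) − u'(5/2) = 0. Indeed ∫_0^5/2 (2*cos(8*π*x/5)) dx = 0, so the data are compatible. The solution is then unique only up to an additive constant (fix it e.g. by requiring ∫_0^5/2 u dx = 0).


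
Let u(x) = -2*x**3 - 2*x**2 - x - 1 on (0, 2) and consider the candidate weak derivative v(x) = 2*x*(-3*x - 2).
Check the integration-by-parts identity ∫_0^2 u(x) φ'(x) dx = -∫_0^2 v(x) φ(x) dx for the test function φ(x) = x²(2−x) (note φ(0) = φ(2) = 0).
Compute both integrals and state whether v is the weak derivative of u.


LHS = 308/15, RHS = 96/5. No, v is not the weak derivative of u.

u(x) = -2*x**3 - 2*x**2 - x - 1, classical derivative u'(x) = -6*x**2 - 4*x - 1.
φ(x) = x²(2−x), so φ'(x) = x*(4 - 3*x).
Note φ(0) = φ(2) = 0, so the boundary term u·φ vanishes.
LHS = ∫_0^2 u(x) φ'(x) dx = ∫_0^2 (6*x^5 - 2*x^4 - 5*x^3 - x^2 - 4*x) dx. Term by term:
  ∫_0^2 6*x^5 dx = 64;  ∫_0^2 -2*x^4 dx = -64/5;  ∫_0^2 -5*x^3 dx = -20;
  ∫_0^2 -x^2 dx = -8/3;  ∫_0^2 -4*x dx = -8.
Sum: 64 − 64/5 − 20 − 8/3 − 8 = 308/15.
So LHS = 308/15.
∫_0^2 v(x) φ(x) dx = ∫_0^2 (6*x^5 - 8*x^4 - 8*x^3) dx. Term by term:
  ∫_0^2 6*x^5 dx = 64;  ∫_0^2 -8*x^4 dx = -256/5;  ∫_0^2 -8*x^3 dx = -32.
Sum: 64 − 256/5 − 32 = -96/5.
So RHS = -∫_0^2 v(x) φ(x) dx = 96/5.
LHS − RHS = 4/3 ≠ 0, so the identity fails.
(For a valid weak derivative the identity must hold for EVERY test function, in particular this one. The failure shows v is NOT the weak derivative of u.)
Correct weak derivative would be u'(x) = -6*x**2 - 4*x - 1.


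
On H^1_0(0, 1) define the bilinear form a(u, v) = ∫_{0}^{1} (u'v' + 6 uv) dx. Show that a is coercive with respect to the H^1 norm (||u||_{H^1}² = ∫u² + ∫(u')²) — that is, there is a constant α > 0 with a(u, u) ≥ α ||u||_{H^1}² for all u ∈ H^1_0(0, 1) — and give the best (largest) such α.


α = 1

Coercivity of a(·,·) on H^1_0(0, 1) means a(u, u) ≥ α ||u||_{H^1}² for every u ∈ H^1_0.
The interval has length L = 1, and Poincaré/coercivity depend only on L. Here a(u, u) = ∫(u')² + (6)·∫u².
Here c = 6 ≥ 1, so a(u,u) = ∫(u')² + c∫u² ≥ ∫(u')² + ∫u² = ||u||_{H^1}², i.e. α = 1 works. No larger α is possible: a(u,u) ≥ α||u||_{H^1}² means (1−α)∫(u')² ≥ (α−c)∫u², and for the modes u_n = sin(nπ(x−x₀)/L) (x₀ the left endpoint) one has ∫u_n²/∫(u_n')² = (L/(nπ))² → 0, so a(u_n,u_n)/||u_n||_{H^1}² → 1. Hence the optimal constant is α = 1.
Therefore α = 1.
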